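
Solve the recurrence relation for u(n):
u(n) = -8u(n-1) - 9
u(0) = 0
First-order linear non-homogeneous.
Homogeneous solution: u_h(n) = A·(-8)^n.
Try constant particular solution u_p = K: K = -8K - 9 ⇒ K = -1.
General: u(n) = A·(-8)^n - 1.
Apply u(0) = 0: A - 1 = 0 ⇒ A = 1.
So u(n) = \left(-8\right)^{n} - 1.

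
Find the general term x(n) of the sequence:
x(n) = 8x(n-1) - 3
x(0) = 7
First-order linear non-homogeneous.
Homogeneous solution: x_h(n) = A·(8)^n.
Try constant particular solution x_p = K: K = 8K - 3 ⇒ K = \frac{3}{7}.
General: x(n) = A·(8)^n + \frac{3}{7}.
Apply x(0) = 7: A + \frac{3}{7} = 7 ⇒ A = \frac{46}{7}.
So x(n) = \frac{46 \cdot 8^{n}}{7} + \frac{3}{7}.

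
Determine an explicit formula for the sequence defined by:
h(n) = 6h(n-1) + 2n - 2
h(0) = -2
First-order linear with linear forcing.
Homogeneous solution: h_h(n) = A·(6)^n.
Try particular h_p(n) = pn + q. Substituting:
  pn + q = 6(p(n-1) + q) + 2n - 2.
Matching the n-coefficient: p = 6p + 2 ⇒ p = - \frac{2}{5}.
Matching constants: q = -6p + 6q - 2 ⇒ q = - \frac{2}{25}.
General: h(n) = A·(6)^n - \frac{2 n}{5} - \frac{2}{25}.
Apply h(0) = -2: A - \frac{2}{25} = -2 ⇒ A = - \frac{48}{25}.
So h(n) = - \frac{48 \cdot 6^{n}}{25} - \frac{2 n}{5} - \frac{2}{25}.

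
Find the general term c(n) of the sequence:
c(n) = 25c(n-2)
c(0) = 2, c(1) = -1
Characteristic equation: x² - 25 = 0, which factors as (x - (5))(x - (-5)) = 0.
Roots r₁ = 5, r₂ = -5 (distinct).
General solution: c(n) = A·(5)^n + B·(-5)^n.
From c(0) = 2: A + B = 2.
From c(1) = -1: 5A - 5B = -1.
Solving: A = \frac{9}{10}, B = \frac{11}{10}.
So c(n) = \frac{11 \left(-5\right)^{n}}{10} + \frac{9 \cdot 5^{n}}{10}.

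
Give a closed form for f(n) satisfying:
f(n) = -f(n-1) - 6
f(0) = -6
First-order linear non-homogeneous.
Homogeneous solution: f_h(n) = A·(-1)^n.
Try constant particular solution f_p = K: K = -K - 6 ⇒ K = -3.
General: f(n) = A·(-1)^n - 3.
Apply f(0) = -6: A - 3 = -6 ⇒ A = -3.
So f(n) = - 3 \left(-1\right)^{n} - 3.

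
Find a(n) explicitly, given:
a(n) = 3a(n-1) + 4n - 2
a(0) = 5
First-order linear with linear forcing.
Homogeneous solution: a_h(n) = A·(3)^n.
Try particular a_p(n) = pn + q. Substituting:
  pn + q = 3(p(n-1) + q) + 4n - 2.
Matching the n-coefficient: p = 3p + 4 ⇒ p = -2.
Matching constants: q = -3p + 3q - 2 ⇒ q = -2.
General: a(n) = A·(3)^n - 2 n - 2.
Apply a(0) = 5: A - 2 = 5 ⇒ A = 7.
So a(n) = 7 \cdot 3^{n} - 2 n - 2.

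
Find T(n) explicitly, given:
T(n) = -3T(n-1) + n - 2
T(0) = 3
First-order linear with linear forcing.
Homogeneous solution: T_h(n) = A·(-3)^n.
Try particular T_p(n) = pn + q. Substituting:
  pn + q = -3(p(n-1) + q) + n - 2.
Matching the n-coefficient: p = -3p + 1 ⇒ p = \frac{1}{4}.
Matching constants: q = 3p - 3q - 2 ⇒ q = - \frac{5}{16}.
General: T(n) = A·(-3)^n + \frac{n}{4} - \frac{5}{16}.
Apply T(0) = 3: A - \frac{5}{16} = 3 ⇒ A = \frac{53}{16}.
So T(n) = \frac{53 \left(-3\right)^{n}}{16} + \frac{n}{4} - \frac{5}{16}.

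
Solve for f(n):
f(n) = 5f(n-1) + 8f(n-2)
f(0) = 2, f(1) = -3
Characteristic equation: x² - 5x - 8 = 0.
Discriminant Δ = (5)² + 4·(8) = 57.
Roots r₁,₂ = (5 ± √57)/2, so r₁ = \frac{5}{2} + \frac{\sqrt{57}}{2}, r₂ = \frac{5}{2} - \frac{\sqrt{57}}{2}.
General solution: f(n) = A·r₁^n + B·r₂^n.
From the initial conditions, A + B = 2 and r₁A + r₂B = -3.
Since r₁ - r₂ = √57: A = (-3 - (2)r₂)/√57 = 1 - \frac{8 \sqrt{57}}{57}, and B = 2 - A = 1 + \frac{8 \sqrt{57}}{57}.
So f(n) = \left(1 - \frac{8 \sqrt{57}}{57}\right)\left(\frac{5}{2} + \frac{\sqrt{57}}{2}\right)^n + \left(1 + \frac{8 \sqrt{57}}{57}\right)\left(\frac{5}{2} - \frac{\sqrt{57}}{2}\right)^n.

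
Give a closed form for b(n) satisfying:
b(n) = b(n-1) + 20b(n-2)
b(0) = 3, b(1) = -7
Characteristic equation: x² - x - 20 = 0, which factors as (x - (-4))(x - (5)) = 0.
Roots r₁ = -4, r₂ = 5 (distinct).
General solution: b(n) = A·(-4)^n + B·(5)^n.
From b(0) = 3: A + B = 3.
From b(1) = -7: -4A + 5B = -7.
Solving: A = \frac{22}{9}, B = \frac{5}{9}.
So b(n) = \frac{22 \left(-4\right)^{n}}{9} + \frac{5 \cdot 5^{n}}{9}.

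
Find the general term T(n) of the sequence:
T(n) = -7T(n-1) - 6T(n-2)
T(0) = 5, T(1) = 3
Characteristic equation: x² + 7x + 6 = 0, which factors as (x - (-6))(x - (-1)) = 0.
Roots r₁ = -6, r₂ = -1 (distinct).
General solution: T(n) = A·(-6)^n + B·(-1)^n.
From T(0) = 5: A + B = 5.
From T(1) = 3: -6A - B = 3.
Solving: A = - \frac{8}{5}, B = \frac{33}{5}.
So T(n) = \frac{33 \left(-1\right)^{n}}{5} - \frac{8 \left(-6\right)^{n}}{5}.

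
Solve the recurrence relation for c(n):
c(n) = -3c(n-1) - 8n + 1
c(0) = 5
First-order linear with linear forcing.
Homogeneous solution: c_h(n) = A·(-3)^n.
Try particular c_p(n) = pn + q. Substituting:
  pn + q = -3(p(n-1) + q) - 8n + 1.
Matching the n-coefficient: p = -3p - 8 ⇒ p = -2.
Matching constants: q = 3p - 3q + 1 ⇒ q = - \frac{5}{4}.
General: c(n) = A·(-3)^n - 2 n - \frac{5}{4}.
Apply c(0) = 5: A - \frac{5}{4} = 5 ⇒ A = \frac{25}{4}.
So c(n) = \frac{25 \left(-3\right)^{n}}{4} - 2 n - \frac{5}{4}.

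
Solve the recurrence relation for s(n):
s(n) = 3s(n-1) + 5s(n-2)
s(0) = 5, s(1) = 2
Characteristic equation: x² - 3x - 5 = 0.
Discriminant Δ = (3)² + 4·(5) = 29.
Roots r₁,₂ = (3 ± √29)/2, so r₁ = \frac{3}{2} + \frac{\sqrt{29}}{2}, r₂ = \frac{3}{2} - \frac{\sqrt{29}}{2}.
General solution: s(n) = A·r₁^n + B·r₂^n.
From the initial conditions, A + B = 5 and r₁A + r₂B = 2.
Since r₁ - r₂ = √29: A = (2 - (5)r₂)/√29 = \frac{5}{2} - \frac{11 \sqrt{29}}{58}, and B = 5 - A = \frac{11 \sqrt{29}}{58} + \frac{5}{2}.
So s(n) = \left(\frac{5}{2} - \frac{11 \sqrt{29}}{58}\right)\left(\frac{3}{2} + \frac{\sqrt{29}}{2}\right)^n + \left(\frac{11 \sqrt{29}}{58} + \frac{5}{2}\right)\left(\frac{3}{2} - \frac{\sqrt{29}}{2}\right)^n.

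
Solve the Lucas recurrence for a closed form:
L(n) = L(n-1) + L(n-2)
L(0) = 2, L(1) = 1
This is the Lucas sequence.
Characteristic equation: x² - x - 1 = 0; roots r₁ = \frac{1}{2} + \frac{\sqrt{5}}{2}, r₂ = \frac{1}{2} - \frac{\sqrt{5}}{2}.
General: L(n) = A·r₁^n + B·r₂^n. Solving with L(0)=2, L(1)=1 gives A = 1, B = 1.
So L(n) = 2^{- n} \left(\left(1 - \sqrt{5}\right)^{n} + \left(1 + \sqrt{5}\right)^{n}\right).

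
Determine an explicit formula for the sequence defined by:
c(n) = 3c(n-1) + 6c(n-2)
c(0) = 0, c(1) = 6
Characteristic equation: x² - 3x - 6 = 0.
Discriminant Δ = (3)² + 4·(6) = 33.
Roots r₁,₂ = (3 ± √33)/2, so r₁ = \frac{3}{2} + \frac{\sqrt{33}}{2}, r₂ = \frac{3}{2} - \frac{\sqrt{33}}{2}.
General solution: c(n) = A·r₁^n + B·r₂^n.
From the initial conditions, A + B = 0 and r₁A + r₂B = 6.
Since r₁ - r₂ = √33: A = (6 - (0)r₂)/√33 = \frac{2 \sqrt{33}}{11}, and B = 0 - A = - \frac{2 \sqrt{33}}{11}.
So c(n) = \left(\frac{2 \sqrt{33}}{11}\right)\left(\frac{3}{2} + \frac{\sqrt{33}}{2}\right)^n + \left(- \frac{2 \sqrt{33}}{11}\right)\left(\frac{3}{2} - \frac{\sqrt{33}}{2}\right)^n.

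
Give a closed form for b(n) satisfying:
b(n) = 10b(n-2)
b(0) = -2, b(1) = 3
Characteristic equation: x² - 10 = 0.
Discriminant Δ = (0)² + 4·(10) = 40.
Roots r₁,₂ = (0 ± √40)/2, so r₁ = \sqrt{10}, r₂ = - \sqrt{10}.
General solution: b(n) = A·r₁^n + B·r₂^n.
From the initial conditions, A + B = -2 and r₁A + r₂B = 3.
Since r₁ - r₂ = √40: A = (3 - (-2)r₂)/√40 = -1 + \frac{3 \sqrt{10}}{20}, and B = -2 - A = -1 - \frac{3 \sqrt{10}}{20}.
So b(n) = \left(-1 + \frac{3 \sqrt{10}}{20}\right)\left(\sqrt{10}\right)^n + \left(-1 - \frac{3 \sqrt{10}}{20}\right)\left(- \sqrt{10}\right)^n.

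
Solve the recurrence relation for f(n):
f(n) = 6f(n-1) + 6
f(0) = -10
First-order linear non-homogeneous.
Homogeneous solution: f_h(n) = A·(6)^n.
Try constant particular solution f_p = K: K = 6K + 6 ⇒ K = - \frac{6}{5}.
General: f(n) = A·(6)^n - \frac{6}{5}.
Apply f(0) = -10: A - \frac{6}{5} = -10 ⇒ A = - \frac{44}{5}.
So f(n) = - \frac{44 \cdot 6^{n}}{5} - \frac{6}{5}.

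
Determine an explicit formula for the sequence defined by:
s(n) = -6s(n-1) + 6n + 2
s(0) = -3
First-order linear with linear forcing.
Homogeneous solution: s_h(n) = A·(-6)^n.
Try particular s_p(n) = pn + q. Substituting:
  pn + q = -6(p(n-1) + q) + 6n + 2.
Matching the n-coefficient: p = -6p + 6 ⇒ p = \frac{6}{7}.
Matching constants: q = 6p - 6q + 2 ⇒ q = \frac{50}{49}.
General: s(n) = A·(-6)^n + \frac{6 n}{7} + \frac{50}{49}.
Apply s(0) = -3: A + \frac{50}{49} = -3 ⇒ A = - \frac{197}{49}.
So s(n) = - \frac{197 \left(-6\right)^{n}}{49} + \frac{6 n}{7} + \frac{50}{49}.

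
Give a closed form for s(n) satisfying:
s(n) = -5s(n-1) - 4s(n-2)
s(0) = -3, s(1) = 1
Characteristic equation: x² + 5x + 4 = 0, which factors as (x - (-1))(x - (-4)) = 0.
Roots r₁ = -1, r₂ = -4 (distinct).
General solution: s(n) = A·(-1)^n + B·(-4)^n.
From s(0) = -3: A + B = -3.
From s(1) = 1: -A - 4B = 1.
Solving: A = - \frac{11}{3}, B = \frac{2}{3}.
So s(n) = - \frac{11 \left(-1\right)^{n}}{3} + \frac{2 \left(-4\right)^{n}}{3}.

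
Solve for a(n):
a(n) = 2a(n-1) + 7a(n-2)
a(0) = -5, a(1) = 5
Characteristic equation: x² - 2x - 7 = 0.
Discriminant Δ = (2)² + 4·(7) = 32.
Roots r₁,₂ = (2 ± √32)/2, so r₁ = 1 + 2 \sqrt{2}, r₂ = 1 - 2 \sqrt{2}.
General solution: a(n) = A·r₁^n + B·r₂^n.
From the initial conditions, A + B = -5 and r₁A + r₂B = 5.
Since r₁ - r₂ = √32: A = (5 - (-5)r₂)/√32 = - \frac{5}{2} + \frac{5 \sqrt{2}}{4}, and B = -5 - A = - \frac{5}{2} - \frac{5 \sqrt{2}}{4}.
So a(n) = \left(- \frac{5}{2} + \frac{5 \sqrt{2}}{4}\right)\left(1 + 2 \sqrt{2}\right)^n + \left(- \frac{5}{2} - \frac{5 \sqrt{2}}{4}\right)\left(1 - 2 \sqrt{2}\right)^n.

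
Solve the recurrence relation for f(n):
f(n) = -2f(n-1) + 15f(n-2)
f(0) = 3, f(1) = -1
Characteristic equation: x² + 2x - 15 = 0, which factors as (x - (-5))(x - (3)) = 0.
Roots r₁ = -5, r₂ = 3 (distinct).
General solution: f(n) = A·(-5)^n + B·(3)^n.
From f(0) = 3: A + B = 3.
From f(1) = -1: -5A + 3B = -1.
Solving: A = \frac{5}{4}, B = \frac{7}{4}.
So f(n) = \frac{5 \left(-5\right)^{n}}{4} + \frac{7 \cdot 3^{n}}{4}.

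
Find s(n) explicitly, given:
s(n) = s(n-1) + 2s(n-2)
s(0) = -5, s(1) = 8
Characteristic equation: x² - x - 2 = 0, which factors as (x - (-1))(x - (2)) = 0.
Roots r₁ = -1, r₂ = 2 (distinct).
General solution: s(n) = A·(-1)^n + B·(2)^n.
From s(0) = -5: A + B = -5.
From s(1) = 8: -A + 2B = 8.
Solving: A = -6, B = 1.
So s(n) = - 6 \left(-1\right)^{n} + 2^{n}.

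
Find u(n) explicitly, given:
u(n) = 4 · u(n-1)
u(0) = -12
Pure geometric recurrence with ratio 4.
By induction u(n) = u(0) · (4)^n = - 12 \cdot 4^{n}.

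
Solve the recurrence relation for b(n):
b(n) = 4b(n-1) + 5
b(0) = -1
First-order linear non-homogeneous.
Homogeneous solution: b_h(n) = A·(4)^n.
Try constant particular solution b_p = K: K = 4K + 5 ⇒ K = - \frac{5}{3}.
General: b(n) = A·(4)^n - \frac{5}{3}.
Apply b(0) = -1: A - \frac{5}{3} = -1 ⇒ A = \frac{2}{3}.
So b(n) = \frac{2 \cdot 4^{n}}{3} - \frac{5}{3}.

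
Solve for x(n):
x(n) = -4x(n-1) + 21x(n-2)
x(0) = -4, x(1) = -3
Characteristic equation: x² + 4x - 21 = 0, which factors as (x - (-7))(x - (3)) = 0.
Roots r₁ = -7, r₂ = 3 (distinct).
General solution: x(n) = A·(-7)^n + B·(3)^n.
From x(0) = -4: A + B = -4.
From x(1) = -3: -7A + 3B = -3.
Solving: A = - \frac{9}{10}, B = - \frac{31}{10}.
So x(n) = - \frac{9 \left(-7\right)^{n}}{10} - \frac{31 \cdot 3^{n}}{10}.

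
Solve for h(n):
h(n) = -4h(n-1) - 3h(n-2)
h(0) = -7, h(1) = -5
Characteristic equation: x² + 4x + 3 = 0, which factors as (x - (-3))(x - (-1)) = 0.
Roots r₁ = -3, r₂ = -1 (distinct).
General solution: h(n) = A·(-3)^n + B·(-1)^n.
From h(0) = -7: A + B = -7.
From h(1) = -5: -3A - B = -5.
Solving: A = 6, B = -13.
So h(n) = - 13 \left(-1\right)^{n} + 6 \left(-3\right)^{n}.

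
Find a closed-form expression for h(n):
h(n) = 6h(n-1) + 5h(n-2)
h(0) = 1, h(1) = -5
Characteristic equation: x² - 6x - 5 = 0.
Discriminant Δ = (6)² + 4·(5) = 56.
Roots r₁,₂ = (6 ± √56)/2, so r₁ = 3 + \sqrt{14}, r₂ = 3 - \sqrt{14}.
General solution: h(n) = A·r₁^n + B·r₂^n.
From the initial conditions, A + B = 1 and r₁A + r₂B = -5.
Since r₁ - r₂ = √56: A = (-5 - (1)r₂)/√56 = \frac{1}{2} - \frac{2 \sqrt{14}}{7}, and B = 1 - A = \frac{1}{2} + \frac{2 \sqrt{14}}{7}.
So h(n) = \left(\frac{1}{2} - \frac{2 \sqrt{14}}{7}\right)\left(3 + \sqrt{14}\right)^n + \left(\frac{1}{2} + \frac{2 \sqrt{14}}{7}\right)\left(3 - \sqrt{14}\right)^n.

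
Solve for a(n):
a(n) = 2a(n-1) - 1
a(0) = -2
First-order linear non-homogeneous.
Homogeneous solution: a_h(n) = A·(2)^n.
Try constant particular solution a_p = K: K = 2K - 1 ⇒ K = 1.
General: a(n) = A·(2)^n + 1.
Apply a(0) = -2: A + 1 = -2 ⇒ A = -3.
So a(n) = 1 - 3 \cdot 2^{n}.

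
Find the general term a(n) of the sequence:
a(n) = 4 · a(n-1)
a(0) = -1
Pure geometric recurrence with ratio 4.
By induction a(n) = a(0) · (4)^n = - 4^{n}.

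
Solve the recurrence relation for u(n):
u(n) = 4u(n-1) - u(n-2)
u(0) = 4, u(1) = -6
Characteristic equation: x² - 4x + 1 = 0.
Discriminant Δ = (4)² + 4·(-1) = 12.
Roots r₁,₂ = (4 ± √12)/2, so r₁ = \sqrt{3} + 2, r₂ = 2 - \sqrt{3}.
General solution: u(n) = A·r₁^n + B·r₂^n.
From the initial conditions, A + B = 4 and r₁A + r₂B = -6.
Since r₁ - r₂ = √12: A = (-6 - (4)r₂)/√12 = 2 - \frac{7 \sqrt{3}}{3}, and B = 4 - A = 2 + \frac{7 \sqrt{3}}{3}.
So u(n) = \left(2 - \frac{7 \sqrt{3}}{3}\right)\left(\sqrt{3} + 2\right)^n + \left(2 + \frac{7 \sqrt{3}}{3}\right)\left(2 - \sqrt{3}\right)^n.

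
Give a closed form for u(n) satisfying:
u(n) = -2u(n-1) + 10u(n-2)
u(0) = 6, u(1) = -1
Characteristic equation: x² + 2x - 10 = 0.
Discriminant Δ = (-2)² + 4·(10) = 44.
Roots r₁,₂ = (-2 ± √44)/2, so r₁ = -1 + \sqrt{11}, r₂ = - \sqrt{11} - 1.
General solution: u(n) = A·r₁^n + B·r₂^n.
From the initial conditions, A + B = 6 and r₁A + r₂B = -1.
Since r₁ - r₂ = √44: A = (-1 - (6)r₂)/√44 = \frac{5 \sqrt{11}}{22} + 3, and B = 6 - A = 3 - \frac{5 \sqrt{11}}{22}.
So u(n) = \left(\frac{5 \sqrt{11}}{22} + 3\right)\left(-1 + \sqrt{11}\right)^n + \left(3 - \frac{5 \sqrt{11}}{22}\right)\left(- \sqrt{11} - 1\right)^n.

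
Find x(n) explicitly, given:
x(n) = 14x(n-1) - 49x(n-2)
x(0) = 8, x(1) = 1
Characteristic equation: x² - 14x + 49 = 0, which is (x - (7))².
Repeated root r = 7.
General solution: x(n) = (A + Bn)·(7)^n.
From x(0) = 8: A = 8.
From x(1) = 1: (A + B)·(7) = 1 ⇒ B = - \frac{55}{7}.
So x(n) = \left(8 - \frac{55 n}{7}\right) \cdot (7)^n.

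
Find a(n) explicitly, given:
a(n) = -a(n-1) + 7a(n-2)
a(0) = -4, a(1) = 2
Characteristic equation: x² + x - 7 = 0.
Discriminant Δ = (-1)² + 4·(7) = 29.
Roots r₁,₂ = (-1 ± √29)/2, so r₁ = - \frac{1}{2} + \frac{\sqrt{29}}{2}, r₂ = - \frac{\sqrt{29}}{2} - \frac{1}{2}.
General solution: a(n) = A·r₁^n + B·r₂^n.
From the initial conditions, A + B = -4 and r₁A + r₂B = 2.
Since r₁ - r₂ = √29: A = (2 - (-4)r₂)/√29 = -2, and B = -4 - A = -2.
So a(n) = \left(-2\right)\left(- \frac{1}{2} + \frac{\sqrt{29}}{2}\right)^n + \left(-2\right)\left(- \frac{\sqrt{29}}{2} - \frac{1}{2}\right)^n.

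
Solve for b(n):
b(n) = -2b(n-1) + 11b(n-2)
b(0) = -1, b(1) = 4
Characteristic equation: x² + 2x - 11 = 0.
Discriminant Δ = (-2)² + 4·(11) = 48.
Roots r₁,₂ = (-2 ± √48)/2, so r₁ = -1 + 2 \sqrt{3}, r₂ = - 2 \sqrt{3} - 1.
General solution: b(n) = A·r₁^n + B·r₂^n.
From the initial conditions, A + B = -1 and r₁A + r₂B = 4.
Since r₁ - r₂ = √48: A = (4 - (-1)r₂)/√48 = - \frac{1}{2} + \frac{\sqrt{3}}{4}, and B = -1 - A = - \frac{1}{2} - \frac{\sqrt{3}}{4}.
So b(n) = \left(- \frac{1}{2} + \frac{\sqrt{3}}{4}\right)\left(-1 + 2 \sqrt{3}\right)^n + \left(- \frac{1}{2} - \frac{\sqrt{3}}{4}\right)\left(- 2 \sqrt{3} - 1\right)^n.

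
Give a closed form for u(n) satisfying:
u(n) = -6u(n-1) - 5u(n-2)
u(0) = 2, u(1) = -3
Characteristic equation: x² + 6x + 5 = 0, which factors as (x - (-5))(x - (-1)) = 0.
Roots r₁ = -5, r₂ = -1 (distinct).
General solution: u(n) = A·(-5)^n + B·(-1)^n.
From u(0) = 2: A + B = 2.
From u(1) = -3: -5A - B = -3.
Solving: A = \frac{1}{4}, B = \frac{7}{4}.
So u(n) = \frac{7 \left(-1\right)^{n}}{4} + \frac{\left(-5\right)^{n}}{4}.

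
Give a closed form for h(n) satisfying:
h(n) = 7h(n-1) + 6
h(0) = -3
First-order linear non-homogeneous.
Homogeneous solution: h_h(n) = A·(7)^n.
Try constant particular solution h_p = K: K = 7K + 6 ⇒ K = -1.
General: h(n) = A·(7)^n - 1.
Apply h(0) = -3: A - 1 = -3 ⇒ A = -2.
So h(n) = - 2 \cdot 7^{n} - 1.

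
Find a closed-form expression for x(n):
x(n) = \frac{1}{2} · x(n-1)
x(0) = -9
Pure geometric recurrence with ratio \frac{1}{2}.
By induction x(n) = x(0) · (\frac{1}{2})^n = - 9 \cdot 2^{- n}.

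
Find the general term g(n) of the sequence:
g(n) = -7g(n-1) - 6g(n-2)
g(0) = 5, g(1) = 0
Characteristic equation: x² + 7x + 6 = 0, which factors as (x - (-6))(x - (-1)) = 0.
Roots r₁ = -6, r₂ = -1 (distinct).
General solution: g(n) = A·(-6)^n + B·(-1)^n.
From g(0) = 5: A + B = 5.
From g(1) = 0: -6A - B = 0.
Solving: A = -1, B = 6.
So g(n) = 6 \left(-1\right)^{n} - \left(-6\right)^{n}.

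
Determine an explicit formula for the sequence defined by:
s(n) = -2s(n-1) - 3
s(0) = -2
First-order linear non-homogeneous.
Homogeneous solution: s_h(n) = A·(-2)^n.
Try constant particular solution s_p = K: K = -2K - 3 ⇒ K = -1.
General: s(n) = A·(-2)^n - 1.
Apply s(0) = -2: A - 1 = -2 ⇒ A = -1.
So s(n) = - \left(-2\right)^{n} - 1.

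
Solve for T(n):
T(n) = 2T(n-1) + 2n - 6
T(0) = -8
First-order linear with linear forcing.
Homogeneous solution: T_h(n) = A·(2)^n.
Try particular T_p(n) = pn + q. Substituting:
  pn + q = 2(p(n-1) + q) + 2n - 6.
Matching the n-coefficient: p = 2p + 2 ⇒ p = -2.
Matching constants: q = -2p + 2q - 6 ⇒ q = 2.
General: T(n) = A·(2)^n - 2 n + 2.
Apply T(0) = -8: A + 2 = -8 ⇒ A = -10.
So T(n) = - 10 \cdot 2^{n} - 2 n + 2.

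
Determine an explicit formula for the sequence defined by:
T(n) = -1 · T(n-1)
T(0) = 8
Pure geometric recurrence with ratio -1.
By induction T(n) = T(0) · (-1)^n = 8 \left(-1\right)^{n}.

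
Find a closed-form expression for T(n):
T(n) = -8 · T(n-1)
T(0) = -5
Pure geometric recurrence with ratio -8.
By induction T(n) = T(0) · (-8)^n = - 5 \left(-8\right)^{n}.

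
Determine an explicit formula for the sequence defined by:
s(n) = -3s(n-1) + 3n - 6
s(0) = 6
First-order linear with linear forcing.
Homogeneous solution: s_h(n) = A·(-3)^n.
Try particular s_p(n) = pn + q. Substituting:
  pn + q = -3(p(n-1) + q) + 3n - 6.
Matching the n-coefficient: p = -3p + 3 ⇒ p = \frac{3}{4}.
Matching constants: q = 3p - 3q - 6 ⇒ q = - \frac{15}{16}.
General: s(n) = A·(-3)^n + \frac{3 n}{4} - \frac{15}{16}.
Apply s(0) = 6: A - \frac{15}{16} = 6 ⇒ A = \frac{111}{16}.
So s(n) = \frac{111 \left(-3\right)^{n}}{16} + \frac{3 n}{4} - \frac{15}{16}.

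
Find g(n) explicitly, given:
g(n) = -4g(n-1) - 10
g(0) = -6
First-order linear non-homogeneous.
Homogeneous solution: g_h(n) = A·(-4)^n.
Try constant particular solution g_p = K: K = -4K - 10 ⇒ K = -2.
General: g(n) = A·(-4)^n - 2.
Apply g(0) = -6: A - 2 = -6 ⇒ A = -4.
So g(n) = - 4 \left(-4\right)^{n} - 2.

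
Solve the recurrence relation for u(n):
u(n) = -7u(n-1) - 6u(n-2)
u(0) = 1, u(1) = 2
Characteristic equation: x² + 7x + 6 = 0, which factors as (x - (-6))(x - (-1)) = 0.
Roots r₁ = -6, r₂ = -1 (distinct).
General solution: u(n) = A·(-6)^n + B·(-1)^n.
From u(0) = 1: A + B = 1.
From u(1) = 2: -6A - B = 2.
Solving: A = - \frac{3}{5}, B = \frac{8}{5}.
So u(n) = \frac{8 \left(-1\right)^{n}}{5} - \frac{3 \left(-6\right)^{n}}{5}.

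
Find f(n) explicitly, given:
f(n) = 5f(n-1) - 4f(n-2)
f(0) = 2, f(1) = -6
Characteristic equation: x² - 5x + 4 = 0, which factors as (x - (4))(x - (1)) = 0.
Roots r₁ = 4, r₂ = 1 (distinct).
General solution: f(n) = A·(4)^n + B·(1)^n.
From f(0) = 2: A + B = 2.
From f(1) = -6: 4A + B = -6.
Solving: A = - \frac{8}{3}, B = \frac{14}{3}.
So f(n) = \frac{14}{3} - \frac{8 \cdot 4^{n}}{3}.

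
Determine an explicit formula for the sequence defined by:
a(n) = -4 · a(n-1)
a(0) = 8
Pure geometric recurrence with ratio -4.
By induction a(n) = a(0) · (-4)^n = 8 \left(-4\right)^{n}.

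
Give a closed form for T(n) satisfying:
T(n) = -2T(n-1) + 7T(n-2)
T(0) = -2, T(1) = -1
Characteristic equation: x² + 2x - 7 = 0.
Discriminant Δ = (-2)² + 4·(7) = 32.
Roots r₁,₂ = (-2 ± √32)/2, so r₁ = -1 + 2 \sqrt{2}, r₂ = - 2 \sqrt{2} - 1.
General solution: T(n) = A·r₁^n + B·r₂^n.
From the initial conditions, A + B = -2 and r₁A + r₂B = -1.
Since r₁ - r₂ = √32: A = (-1 - (-2)r₂)/√32 = -1 - \frac{3 \sqrt{2}}{8}, and B = -2 - A = -1 + \frac{3 \sqrt{2}}{8}.
So T(n) = \left(-1 - \frac{3 \sqrt{2}}{8}\right)\left(-1 + 2 \sqrt{2}\right)^n + \left(-1 + \frac{3 \sqrt{2}}{8}\right)\left(- 2 \sqrt{2} - 1\right)^n.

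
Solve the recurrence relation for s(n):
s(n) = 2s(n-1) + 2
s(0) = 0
First-order linear non-homogeneous.
Homogeneous solution: s_h(n) = A·(2)^n.
Try constant particular solution s_p = K: K = 2K + 2 ⇒ K = -2.
General: s(n) = A·(2)^n - 2.
Apply s(0) = 0: A - 2 = 0 ⇒ A = 2.
So s(n) = 2 \cdot 2^{n} - 2.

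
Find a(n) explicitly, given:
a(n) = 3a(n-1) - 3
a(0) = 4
First-order linear non-homogeneous.
Homogeneous solution: a_h(n) = A·(3)^n.
Try constant particular solution a_p = K: K = 3K - 3 ⇒ K = \frac{3}{2}.
General: a(n) = A·(3)^n + \frac{3}{2}.
Apply a(0) = 4: A + \frac{3}{2} = 4 ⇒ A = \frac{5}{2}.
So a(n) = \frac{5 \cdot 3^{n}}{2} + \frac{3}{2}.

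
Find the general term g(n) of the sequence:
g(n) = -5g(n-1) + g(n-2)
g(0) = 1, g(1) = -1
Characteristic equation: x² + 5x - 1 = 0.
Discriminant Δ = (-5)² + 4·(1) = 29.
Roots r₁,₂ = (-5 ± √29)/2, so r₁ = - \frac{5}{2} + \frac{\sqrt{29}}{2}, r₂ = - \frac{\sqrt{29}}{2} - \frac{5}{2}.
General solution: g(n) = A·r₁^n + B·r₂^n.
From the initial conditions, A + B = 1 and r₁A + r₂B = -1.
Since r₁ - r₂ = √29: A = (-1 - (1)r₂)/√29 = \frac{3 \sqrt{29}}{58} + \frac{1}{2}, and B = 1 - A = \frac{1}{2} - \frac{3 \sqrt{29}}{58}.
So g(n) = \left(\frac{3 \sqrt{29}}{58} + \frac{1}{2}\right)\left(- \frac{5}{2} + \frac{\sqrt{29}}{2}\right)^n + \left(\frac{1}{2} - \frac{3 \sqrt{29}}{58}\right)\left(- \frac{\sqrt{29}}{2} - \frac{5}{2}\right)^n.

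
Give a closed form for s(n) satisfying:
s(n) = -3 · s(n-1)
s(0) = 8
Pure geometric recurrence with ratio -3.
By induction s(n) = s(0) · (-3)^n = 8 \left(-3\right)^{n}.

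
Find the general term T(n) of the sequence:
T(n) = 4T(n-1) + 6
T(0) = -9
First-order linear non-homogeneous.
Homogeneous solution: T_h(n) = A·(4)^n.
Try constant particular solution T_p = K: K = 4K + 6 ⇒ K = -2.
General: T(n) = A·(4)^n - 2.
Apply T(0) = -9: A - 2 = -9 ⇒ A = -7.
So T(n) = - 7 \cdot 4^{n} - 2.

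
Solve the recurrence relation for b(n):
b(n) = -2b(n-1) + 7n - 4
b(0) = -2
First-order linear with linear forcing.
Homogeneous solution: b_h(n) = A·(-2)^n.
Try particular b_p(n) = pn + q. Substituting:
  pn + q = -2(p(n-1) + q) + 7n - 4.
Matching the n-coefficient: p = -2p + 7 ⇒ p = \frac{7}{3}.
Matching constants: q = 2p - 2q - 4 ⇒ q = \frac{2}{9}.
General: b(n) = A·(-2)^n + \frac{7 n}{3} + \frac{2}{9}.
Apply b(0) = -2: A + \frac{2}{9} = -2 ⇒ A = - \frac{20}{9}.
So b(n) = - \frac{20 \left(-2\right)^{n}}{9} + \frac{7 n}{3} + \frac{2}{9}.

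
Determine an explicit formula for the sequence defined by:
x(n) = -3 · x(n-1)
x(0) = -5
Pure geometric recurrence with ratio -3.
By induction x(n) = x(0) · (-3)^n = - 5 \left(-3\right)^{n}.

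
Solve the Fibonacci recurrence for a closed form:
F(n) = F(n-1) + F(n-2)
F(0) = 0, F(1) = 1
This is the Fibonacci sequence.
Characteristic equation: x² - x - 1 = 0; roots r₁ = \frac{1}{2} + \frac{\sqrt{5}}{2}, r₂ = \frac{1}{2} - \frac{\sqrt{5}}{2}.
General: F(n) = A·r₁^n + B·r₂^n. Solving with F(0)=0, F(1)=1 gives A = \frac{\sqrt{5}}{5}, B = - \frac{\sqrt{5}}{5}.
So F(n) = \frac{2^{- n} \sqrt{5} \left(- \left(1 - \sqrt{5}\right)^{n} + \left(1 + \sqrt{5}\right)^{n}\right)}{5}.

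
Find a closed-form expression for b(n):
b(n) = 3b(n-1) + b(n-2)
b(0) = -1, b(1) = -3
Characteristic equation: x² - 3x - 1 = 0.
Discriminant Δ = (3)² + 4·(1) = 13.
Roots r₁,₂ = (3 ± √13)/2, so r₁ = \frac{3}{2} + \frac{\sqrt{13}}{2}, r₂ = \frac{3}{2} - \frac{\sqrt{13}}{2}.
General solution: b(n) = A·r₁^n + B·r₂^n.
From the initial conditions, A + B = -1 and r₁A + r₂B = -3.
Since r₁ - r₂ = √13: A = (-3 - (-1)r₂)/√13 = - \frac{1}{2} - \frac{3 \sqrt{13}}{26}, and B = -1 - A = - \frac{1}{2} + \frac{3 \sqrt{13}}{26}.
So b(n) = \left(- \frac{1}{2} - \frac{3 \sqrt{13}}{26}\right)\left(\frac{3}{2} + \frac{\sqrt{13}}{2}\right)^n + \left(- \frac{1}{2} + \frac{3 \sqrt{13}}{26}\right)\left(\frac{3}{2} - \frac{\sqrt{13}}{2}\right)^n.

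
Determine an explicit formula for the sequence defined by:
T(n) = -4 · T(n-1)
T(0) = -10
Pure geometric recurrence with ratio -4.
By induction T(n) = T(0) · (-4)^n = - 10 \left(-4\right)^{n}.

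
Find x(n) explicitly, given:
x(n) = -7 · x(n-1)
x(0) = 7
Pure geometric recurrence with ratio -7.
By induction x(n) = x(0) · (-7)^n = 7 \left(-7\right)^{n}.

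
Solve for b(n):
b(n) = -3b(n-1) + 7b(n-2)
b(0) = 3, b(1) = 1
Characteristic equation: x² + 3x - 7 = 0.
Discriminant Δ = (-3)² + 4·(7) = 37.
Roots r₁,₂ = (-3 ± √37)/2, so r₁ = - \frac{3}{2} + \frac{\sqrt{37}}{2}, r₂ = - \frac{\sqrt{37}}{2} - \frac{3}{2}.
General solution: b(n) = A·r₁^n + B·r₂^n.
From the initial conditions, A + B = 3 and r₁A + r₂B = 1.
Since r₁ - r₂ = √37: A = (1 - (3)r₂)/√37 = \frac{11 \sqrt{37}}{74} + \frac{3}{2}, and B = 3 - A = \frac{3}{2} - \frac{11 \sqrt{37}}{74}.
So b(n) = \left(\frac{11 \sqrt{37}}{74} + \frac{3}{2}\right)\left(- \frac{3}{2} + \frac{\sqrt{37}}{2}\right)^n + \left(\frac{3}{2} - \frac{11 \sqrt{37}}{74}\right)\left(- \frac{\sqrt{37}}{2} - \frac{3}{2}\right)^n.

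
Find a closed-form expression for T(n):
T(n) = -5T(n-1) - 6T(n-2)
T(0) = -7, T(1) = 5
Characteristic equation: x² + 5x + 6 = 0, which factors as (x - (-3))(x - (-2)) = 0.
Roots r₁ = -3, r₂ = -2 (distinct).
General solution: T(n) = A·(-3)^n + B·(-2)^n.
From T(0) = -7: A + B = -7.
From T(1) = 5: -3A - 2B = 5.
Solving: A = 9, B = -16.
So T(n) = - 16 \left(-2\right)^{n} + 9 \left(-3\right)^{n}.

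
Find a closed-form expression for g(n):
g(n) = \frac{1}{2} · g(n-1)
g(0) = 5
Pure geometric recurrence with ratio \frac{1}{2}.
By induction g(n) = g(0) · (\frac{1}{2})^n = 5 \cdot 2^{- n}.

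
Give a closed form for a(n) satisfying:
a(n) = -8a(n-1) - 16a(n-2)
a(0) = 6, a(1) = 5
Characteristic equation: x² + 8x + 16 = 0, which is (x - (-4))².
Repeated root r = -4.
General solution: a(n) = (A + Bn)·(-4)^n.
From a(0) = 6: A = 6.
From a(1) = 5: (A + B)·(-4) = 5 ⇒ B = - \frac{29}{4}.
So a(n) = \left(6 - \frac{29 n}{4}\right) \cdot (-4)^n.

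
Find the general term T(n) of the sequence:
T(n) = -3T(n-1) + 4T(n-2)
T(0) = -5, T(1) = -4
Characteristic equation: x² + 3x - 4 = 0, which factors as (x - (1))(x - (-4)) = 0.
Roots r₁ = 1, r₂ = -4 (distinct).
General solution: T(n) = A·(1)^n + B·(-4)^n.
From T(0) = -5: A + B = -5.
From T(1) = -4: A - 4B = -4.
Solving: A = - \frac{24}{5}, B = - \frac{1}{5}.
So T(n) = - \frac{\left(-4\right)^{n}}{5} - \frac{24}{5}.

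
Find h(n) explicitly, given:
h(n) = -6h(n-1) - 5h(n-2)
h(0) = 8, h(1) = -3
Characteristic equation: x² + 6x + 5 = 0, which factors as (x - (-5))(x - (-1)) = 0.
Roots r₁ = -5, r₂ = -1 (distinct).
General solution: h(n) = A·(-5)^n + B·(-1)^n.
From h(0) = 8: A + B = 8.
From h(1) = -3: -5A - B = -3.
Solving: A = - \frac{5}{4}, B = \frac{37}{4}.
So h(n) = \frac{37 \left(-1\right)^{n}}{4} - \frac{5 \left(-5\right)^{n}}{4}.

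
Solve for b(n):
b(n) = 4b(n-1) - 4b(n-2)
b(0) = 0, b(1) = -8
Characteristic equation: x² - 4x + 4 = 0, which is (x - (2))².
Repeated root r = 2.
General solution: b(n) = (A + Bn)·(2)^n.
From b(0) = 0: A = 0.
From b(1) = -8: (A + B)·(2) = -8 ⇒ B = -4.
So b(n) = \left(- 4 n\right) \cdot (2)^n.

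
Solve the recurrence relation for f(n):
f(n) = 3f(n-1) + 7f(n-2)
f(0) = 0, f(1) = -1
Characteristic equation: x² - 3x - 7 = 0.
Discriminant Δ = (3)² + 4·(7) = 37.
Roots r₁,₂ = (3 ± √37)/2, so r₁ = \frac{3}{2} + \frac{\sqrt{37}}{2}, r₂ = \frac{3}{2} - \frac{\sqrt{37}}{2}.
General solution: f(n) = A·r₁^n + B·r₂^n.
From the initial conditions, A + B = 0 and r₁A + r₂B = -1.
Since r₁ - r₂ = √37: A = (-1 - (0)r₂)/√37 = - \frac{\sqrt{37}}{37}, and B = 0 - A = \frac{\sqrt{37}}{37}.
So f(n) = \left(- \frac{\sqrt{37}}{37}\right)\left(\frac{3}{2} + \frac{\sqrt{37}}{2}\right)^n + \left(\frac{\sqrt{37}}{37}\right)\left(\frac{3}{2} - \frac{\sqrt{37}}{2}\right)^n.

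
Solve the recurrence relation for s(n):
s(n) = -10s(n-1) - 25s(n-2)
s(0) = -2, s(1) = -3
Characteristic equation: x² + 10x + 25 = 0, which is (x - (-5))².
Repeated root r = -5.
General solution: s(n) = (A + Bn)·(-5)^n.
From s(0) = -2: A = -2.
From s(1) = -3: (A + B)·(-5) = -3 ⇒ B = \frac{13}{5}.
So s(n) = \left(\frac{13 n}{5} - 2\right) \cdot (-5)^n.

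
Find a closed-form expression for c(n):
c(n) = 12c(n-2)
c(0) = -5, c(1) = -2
Characteristic equation: x² - 12 = 0.
Discriminant Δ = (0)² + 4·(12) = 48.
Roots r₁,₂ = (0 ± √48)/2, so r₁ = 2 \sqrt{3}, r₂ = - 2 \sqrt{3}.
General solution: c(n) = A·r₁^n + B·r₂^n.
From the initial conditions, A + B = -5 and r₁A + r₂B = -2.
Since r₁ - r₂ = √48: A = (-2 - (-5)r₂)/√48 = - \frac{5}{2} - \frac{\sqrt{3}}{6}, and B = -5 - A = - \frac{5}{2} + \frac{\sqrt{3}}{6}.
So c(n) = \left(- \frac{5}{2} - \frac{\sqrt{3}}{6}\right)\left(2 \sqrt{3}\right)^n + \left(- \frac{5}{2} + \frac{\sqrt{3}}{6}\right)\left(- 2 \sqrt{3}\right)^n.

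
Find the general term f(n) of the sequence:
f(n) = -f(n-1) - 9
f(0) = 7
First-order linear non-homogeneous.
Homogeneous solution: f_h(n) = A·(-1)^n.
Try constant particular solution f_p = K: K = -K - 9 ⇒ K = - \frac{9}{2}.
General: f(n) = A·(-1)^n - \frac{9}{2}.
Apply f(0) = 7: A - \frac{9}{2} = 7 ⇒ A = \frac{23}{2}.
So f(n) = \frac{23 \left(-1\right)^{n}}{2} - \frac{9}{2}.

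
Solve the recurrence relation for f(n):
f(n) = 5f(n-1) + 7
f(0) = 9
First-order linear non-homogeneous.
Homogeneous solution: f_h(n) = A·(5)^n.
Try constant particular solution f_p = K: K = 5K + 7 ⇒ K = - \frac{7}{4}.
General: f(n) = A·(5)^n - \frac{7}{4}.
Apply f(0) = 9: A - \frac{7}{4} = 9 ⇒ A = \frac{43}{4}.
So f(n) = \frac{43 \cdot 5^{n}}{4} - \frac{7}{4}.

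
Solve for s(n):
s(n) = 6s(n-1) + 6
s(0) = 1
First-order linear non-homogeneous.
Homogeneous solution: s_h(n) = A·(6)^n.
Try constant particular solution s_p = K: K = 6K + 6 ⇒ K = - \frac{6}{5}.
General: s(n) = A·(6)^n - \frac{6}{5}.
Apply s(0) = 1: A - \frac{6}{5} = 1 ⇒ A = \frac{11}{5}.
So s(n) = \frac{11 \cdot 6^{n}}{5} - \frac{6}{5}.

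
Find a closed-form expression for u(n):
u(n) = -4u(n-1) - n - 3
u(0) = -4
First-order linear with linear forcing.
Homogeneous solution: u_h(n) = A·(-4)^n.
Try particular u_p(n) = pn + q. Substituting:
  pn + q = -4(p(n-1) + q) - n - 3.
Matching the n-coefficient: p = -4p - 1 ⇒ p = - \frac{1}{5}.
Matching constants: q = 4p - 4q - 3 ⇒ q = - \frac{19}{25}.
General: u(n) = A·(-4)^n - \frac{n}{5} - \frac{19}{25}.
Apply u(0) = -4: A - \frac{19}{25} = -4 ⇒ A = - \frac{81}{25}.
So u(n) = - \frac{81 \left(-4\right)^{n}}{25} - \frac{n}{5} - \frac{19}{25}.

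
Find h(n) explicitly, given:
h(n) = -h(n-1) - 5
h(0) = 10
First-order linear non-homogeneous.
Homogeneous solution: h_h(n) = A·(-1)^n.
Try constant particular solution h_p = K: K = -K - 5 ⇒ K = - \frac{5}{2}.
General: h(n) = A·(-1)^n - \frac{5}{2}.
Apply h(0) = 10: A - \frac{5}{2} = 10 ⇒ A = \frac{25}{2}.
So h(n) = \frac{25 \left(-1\right)^{n}}{2} - \frac{5}{2}.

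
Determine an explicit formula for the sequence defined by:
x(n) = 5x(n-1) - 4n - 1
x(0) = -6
First-order linear with linear forcing.
Homogeneous solution: x_h(n) = A·(5)^n.
Try particular x_p(n) = pn + q. Substituting:
  pn + q = 5(p(n-1) + q) - 4n - 1.
Matching the n-coefficient: p = 5p - 4 ⇒ p = 1.
Matching constants: q = -5p + 5q - 1 ⇒ q = \frac{3}{2}.
General: x(n) = A·(5)^n + n + \frac{3}{2}.
Apply x(0) = -6: A + \frac{3}{2} = -6 ⇒ A = - \frac{15}{2}.
So x(n) = - \frac{15 \cdot 5^{n}}{2} + n + \frac{3}{2}.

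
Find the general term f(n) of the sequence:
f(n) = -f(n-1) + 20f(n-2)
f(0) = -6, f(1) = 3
Characteristic equation: x² + x - 20 = 0, which factors as (x - (-5))(x - (4)) = 0.
Roots r₁ = -5, r₂ = 4 (distinct).
General solution: f(n) = A·(-5)^n + B·(4)^n.
From f(0) = -6: A + B = -6.
From f(1) = 3: -5A + 4B = 3.
Solving: A = -3, B = -3.
So f(n) = - 3 \left(-5\right)^{n} - 3 \cdot 4^{n}.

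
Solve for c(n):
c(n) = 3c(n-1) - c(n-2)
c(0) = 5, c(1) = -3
Characteristic equation: x² - 3x + 1 = 0.
Discriminant Δ = (3)² + 4·(-1) = 5.
Roots r₁,₂ = (3 ± √5)/2, so r₁ = \frac{\sqrt{5}}{2} + \frac{3}{2}, r₂ = \frac{3}{2} - \frac{\sqrt{5}}{2}.
General solution: c(n) = A·r₁^n + B·r₂^n.
From the initial conditions, A + B = 5 and r₁A + r₂B = -3.
Since r₁ - r₂ = √5: A = (-3 - (5)r₂)/√5 = \frac{5}{2} - \frac{21 \sqrt{5}}{10}, and B = 5 - A = \frac{5}{2} + \frac{21 \sqrt{5}}{10}.
So c(n) = \left(\frac{5}{2} - \frac{21 \sqrt{5}}{10}\right)\left(\frac{\sqrt{5}}{2} + \frac{3}{2}\right)^n + \left(\frac{5}{2} + \frac{21 \sqrt{5}}{10}\right)\left(\frac{3}{2} - \frac{\sqrt{5}}{2}\right)^n.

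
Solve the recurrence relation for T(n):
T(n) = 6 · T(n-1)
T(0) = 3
Pure geometric recurrence with ratio 6.
By induction T(n) = T(0) · (6)^n = 3 \cdot 6^{n}.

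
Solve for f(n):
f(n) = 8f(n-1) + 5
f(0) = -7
First-order linear non-homogeneous.
Homogeneous solution: f_h(n) = A·(8)^n.
Try constant particular solution f_p = K: K = 8K + 5 ⇒ K = - \frac{5}{7}.
General: f(n) = A·(8)^n - \frac{5}{7}.
Apply f(0) = -7: A - \frac{5}{7} = -7 ⇒ A = - \frac{44}{7}.
So f(n) = - \frac{44 \cdot 8^{n}}{7} - \frac{5}{7}.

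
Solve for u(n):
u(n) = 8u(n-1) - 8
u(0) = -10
First-order linear non-homogeneous.
Homogeneous solution: u_h(n) = A·(8)^n.
Try constant particular solution u_p = K: K = 8K - 8 ⇒ K = \frac{8}{7}.
General: u(n) = A·(8)^n + \frac{8}{7}.
Apply u(0) = -10: A + \frac{8}{7} = -10 ⇒ A = - \frac{78}{7}.
So u(n) = \frac{8}{7} - \frac{78 \cdot 8^{n}}{7}.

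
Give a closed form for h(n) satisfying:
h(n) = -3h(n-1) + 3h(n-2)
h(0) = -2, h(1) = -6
Characteristic equation: x² + 3x - 3 = 0.
Discriminant Δ = (-3)² + 4·(3) = 21.
Roots r₁,₂ = (-3 ± √21)/2, so r₁ = - \frac{3}{2} + \frac{\sqrt{21}}{2}, r₂ = - \frac{\sqrt{21}}{2} - \frac{3}{2}.
General solution: h(n) = A·r₁^n + B·r₂^n.
From the initial conditions, A + B = -2 and r₁A + r₂B = -6.
Since r₁ - r₂ = √21: A = (-6 - (-2)r₂)/√21 = - \frac{3 \sqrt{21}}{7} - 1, and B = -2 - A = -1 + \frac{3 \sqrt{21}}{7}.
So h(n) = \left(- \frac{3 \sqrt{21}}{7} - 1\right)\left(- \frac{3}{2} + \frac{\sqrt{21}}{2}\right)^n + \left(-1 + \frac{3 \sqrt{21}}{7}\right)\left(- \frac{\sqrt{21}}{2} - \frac{3}{2}\right)^n.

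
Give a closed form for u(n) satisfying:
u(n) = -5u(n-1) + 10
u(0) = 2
First-order linear non-homogeneous.
Homogeneous solution: u_h(n) = A·(-5)^n.
Try constant particular solution u_p = K: K = -5K + 10 ⇒ K = \frac{5}{3}.
General: u(n) = A·(-5)^n + \frac{5}{3}.
Apply u(0) = 2: A + \frac{5}{3} = 2 ⇒ A = \frac{1}{3}.
So u(n) = \frac{\left(-5\right)^{n}}{3} + \frac{5}{3}.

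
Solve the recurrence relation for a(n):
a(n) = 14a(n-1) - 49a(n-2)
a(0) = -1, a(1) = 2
Characteristic equation: x² - 14x + 49 = 0, which is (x - (7))².
Repeated root r = 7.
General solution: a(n) = (A + Bn)·(7)^n.
From a(0) = -1: A = -1.
From a(1) = 2: (A + B)·(7) = 2 ⇒ B = \frac{9}{7}.
So a(n) = \left(\frac{9 n}{7} - 1\right) \cdot (7)^n.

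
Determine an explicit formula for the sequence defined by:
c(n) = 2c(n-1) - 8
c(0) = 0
First-order linear non-homogeneous.
Homogeneous solution: c_h(n) = A·(2)^n.
Try constant particular solution c_p = K: K = 2K - 8 ⇒ K = 8.
General: c(n) = A·(2)^n + 8.
Apply c(0) = 0: A + 8 = 0 ⇒ A = -8.
So c(n) = 8 - 8 \cdot 2^{n}.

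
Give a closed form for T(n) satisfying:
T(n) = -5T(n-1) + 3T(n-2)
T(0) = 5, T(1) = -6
Characteristic equation: x² + 5x - 3 = 0.
Discriminant Δ = (-5)² + 4·(3) = 37.
Roots r₁,₂ = (-5 ± √37)/2, so r₁ = - \frac{5}{2} + \frac{\sqrt{37}}{2}, r₂ = - \frac{\sqrt{37}}{2} - \frac{5}{2}.
General solution: T(n) = A·r₁^n + B·r₂^n.
From the initial conditions, A + B = 5 and r₁A + r₂B = -6.
Since r₁ - r₂ = √37: A = (-6 - (5)r₂)/√37 = \frac{13 \sqrt{37}}{74} + \frac{5}{2}, and B = 5 - A = \frac{5}{2} - \frac{13 \sqrt{37}}{74}.
So T(n) = \left(\frac{13 \sqrt{37}}{74} + \frac{5}{2}\right)\left(- \frac{5}{2} + \frac{\sqrt{37}}{2}\right)^n + \left(\frac{5}{2} - \frac{13 \sqrt{37}}{74}\right)\left(- \frac{\sqrt{37}}{2} - \frac{5}{2}\right)^n.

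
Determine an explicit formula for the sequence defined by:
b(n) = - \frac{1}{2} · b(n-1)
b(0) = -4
Pure geometric recurrence with ratio - \frac{1}{2}.
By induction b(n) = b(0) · (- \frac{1}{2})^n = - 4 \left(- \frac{1}{2}\right)^{n}.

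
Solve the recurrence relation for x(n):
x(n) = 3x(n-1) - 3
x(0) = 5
First-order linear non-homogeneous.
Homogeneous solution: x_h(n) = A·(3)^n.
Try constant particular solution x_p = K: K = 3K - 3 ⇒ K = \frac{3}{2}.
General: x(n) = A·(3)^n + \frac{3}{2}.
Apply x(0) = 5: A + \frac{3}{2} = 5 ⇒ A = \frac{7}{2}.
So x(n) = \frac{7 \cdot 3^{n}}{2} + \frac{3}{2}.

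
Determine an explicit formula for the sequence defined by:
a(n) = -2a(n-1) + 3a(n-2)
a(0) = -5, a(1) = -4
Characteristic equation: x² + 2x - 3 = 0, which factors as (x - (1))(x - (-3)) = 0.
Roots r₁ = 1, r₂ = -3 (distinct).
General solution: a(n) = A·(1)^n + B·(-3)^n.
From a(0) = -5: A + B = -5.
From a(1) = -4: A - 3B = -4.
Solving: A = - \frac{19}{4}, B = - \frac{1}{4}.
So a(n) = - \frac{\left(-3\right)^{n}}{4} - \frac{19}{4}.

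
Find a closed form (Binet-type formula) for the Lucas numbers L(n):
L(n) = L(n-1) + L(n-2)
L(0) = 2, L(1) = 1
This is the Lucas sequence.
Characteristic equation: x² - x - 1 = 0; roots r₁ = \frac{1}{2} + \frac{\sqrt{5}}{2}, r₂ = \frac{1}{2} - \frac{\sqrt{5}}{2}.
General: L(n) = A·r₁^n + B·r₂^n. Solving with L(0)=2, L(1)=1 gives A = 1, B = 1.
So L(n) = 2^{- n} \left(\left(1 - \sqrt{5}\right)^{n} + \left(1 + \sqrt{5}\right)^{n}\right).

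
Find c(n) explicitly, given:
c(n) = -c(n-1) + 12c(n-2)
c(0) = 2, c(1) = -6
Characteristic equation: x² + x - 12 = 0, which factors as (x - (-4))(x - (3)) = 0.
Roots r₁ = -4, r₂ = 3 (distinct).
General solution: c(n) = A·(-4)^n + B·(3)^n.
From c(0) = 2: A + B = 2.
From c(1) = -6: -4A + 3B = -6.
Solving: A = \frac{12}{7}, B = \frac{2}{7}.
So c(n) = \frac{12 \left(-4\right)^{n}}{7} + \frac{2 \cdot 3^{n}}{7}.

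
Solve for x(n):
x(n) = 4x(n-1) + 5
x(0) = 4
First-order linear non-homogeneous.
Homogeneous solution: x_h(n) = A·(4)^n.
Try constant particular solution x_p = K: K = 4K + 5 ⇒ K = - \frac{5}{3}.
General: x(n) = A·(4)^n - \frac{5}{3}.
Apply x(0) = 4: A - \frac{5}{3} = 4 ⇒ A = \frac{17}{3}.
So x(n) = \frac{17 \cdot 4^{n}}{3} - \frac{5}{3}.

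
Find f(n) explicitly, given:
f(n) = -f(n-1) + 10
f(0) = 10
First-order linear non-homogeneous.
Homogeneous solution: f_h(n) = A·(-1)^n.
Try constant particular solution f_p = K: K = -K + 10 ⇒ K = 5.
General: f(n) = A·(-1)^n + 5.
Apply f(0) = 10: A + 5 = 10 ⇒ A = 5.
So f(n) = 5 \left(-1\right)^{n} + 5.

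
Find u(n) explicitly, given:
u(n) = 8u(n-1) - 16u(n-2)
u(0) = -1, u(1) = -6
Characteristic equation: x² - 8x + 16 = 0, which is (x - (4))².
Repeated root r = 4.
General solution: u(n) = (A + Bn)·(4)^n.
From u(0) = -1: A = -1.
From u(1) = -6: (A + B)·(4) = -6 ⇒ B = - \frac{1}{2}.
So u(n) = \left(- \frac{n}{2} - 1\right) \cdot (4)^n.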